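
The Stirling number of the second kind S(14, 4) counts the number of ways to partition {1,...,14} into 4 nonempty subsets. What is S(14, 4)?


Using the explicit formula S(n,k) = (1/k!) sum_{j=0}^{k} (-1)^(k-j) C(k,j) j^n:
S(14, 4) = 10391745
Equivalently, S(n,k) is n! times the coefficient of x^n in the EGF (e^x - 1)^k / k!.

10391745


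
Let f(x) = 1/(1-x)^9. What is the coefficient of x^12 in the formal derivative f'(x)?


Differentiate: d/dx [ 1/(1-x)^r ] = r / (1-x)^(r+1).
Here r = 9, so f'(x) = 9 / (1-x)^10.
The expansion of 1/(1-x)^(r+1) has coefficient of x^n equal to C(n+r, r).
So the coefficient of x^12 in f'(x) is
9 * C(21, 9) = 9 * 293930 = 2645370

2645370


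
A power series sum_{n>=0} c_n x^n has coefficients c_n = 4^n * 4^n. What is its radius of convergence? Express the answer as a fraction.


By the root test (Cauchy-Hadamard), the radius is R = 1 / limsup_n |c_n|^(1/n).
Here |c_n|^(1/n) = (4^n * 4^n)^(1/n) = 4 * 4 = 16 for all n.
So R = 1/16 = 1/16.

1/16


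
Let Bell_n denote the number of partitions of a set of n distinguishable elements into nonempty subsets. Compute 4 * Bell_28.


Bell_28 can be computed from the Bell triangle or from Dobinski's identity Bell_n = (1/e) * sum_{k>=0} k^n / k!.
Computing Bell_28 = 6160539404599934652455.
Then 4 * 6160539404599934652455 = 24642157618399738609820.

24642157618399738609820


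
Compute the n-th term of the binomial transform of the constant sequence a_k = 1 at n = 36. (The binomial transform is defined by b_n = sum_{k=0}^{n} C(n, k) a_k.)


With a_k = 1 for all k, b_n = sum_{k=0}^{n} C(n, k) = 2^n by the binomial theorem.
For n = 36: 2^36 = 68719476736.

68719476736


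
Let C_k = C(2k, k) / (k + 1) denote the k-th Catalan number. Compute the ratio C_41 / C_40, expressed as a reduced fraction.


Using C_k = (2k)! / (k! (k+1)!), the ratio C_{k+1}/C_k simplifies to
C_{k+1}/C_k = [(2k+2)! / ((k+1)! (k+2)!)] * [k! (k+1)! / (2k)!]
 = (2k+2)(2k+1) / ((k+1)(k+2)) = 2(2k+1) / (k+2).
For k = 40: 2(2*40 + 1) / (40 + 2) = 162/42 = 27/7.

27/7


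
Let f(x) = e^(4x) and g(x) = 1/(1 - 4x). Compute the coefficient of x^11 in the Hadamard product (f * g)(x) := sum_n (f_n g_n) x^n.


Expanding: f_k = 4^k/k! (from e^(4x)) and g_k = 4^k (from 1/(1 - 4x)). So the Hadamard coefficient (f * g)_k = 4^k 4^k / k! = (16)^k / k!.
For k = 11: 16^11/11! = 17592186044416/39916800 = 68719476736/155925.

68719476736/155925


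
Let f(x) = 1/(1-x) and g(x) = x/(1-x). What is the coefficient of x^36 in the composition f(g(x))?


First simplify the composition: f(g(x)) = 1/(1 - x/(1-x)) = (1-x)/((1-x) - x) = (1-x)/(1-2x).
Now extract the coefficient. Write (1-x)/(1-2x) = 1/(1-2x) - x/(1-2x).
The coefficient of x^n in 1/(1-2x) is 2^n, and in x/(1-2x) is 2^(n-1) (for n >= 1).
So the coefficient of x^36 is 2^36 - 2^35 = 68719476736 - 34359738368 = 34359738368.

34359738368


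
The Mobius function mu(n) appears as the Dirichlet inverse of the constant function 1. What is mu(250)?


250 has a squared prime factor, so mu(250) = 0.
Factorization reveals a repeated prime.

0


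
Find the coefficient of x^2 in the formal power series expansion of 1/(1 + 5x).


Write 1/(1 + c x) = 1/(1 - (-c) x) and apply the geometric-series identity
1/(1 - y) = sum_{k>=0} y^k to get 1/(1 + c x) = sum_{k>=0} (-c)^k x^k.
So the coefficient of x^k is (-c)^k = (-1)^k * c^k.
Here c = 5 and k = 2:
(-5)^2 = 1 * 25 = 25

25


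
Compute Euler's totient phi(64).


phi(n) counts integers in [1, n] coprime to n. Using the multiplicative formula phi(n) = n * prod_{p | n} (1 - 1/p):
64 = 2^6, so
phi(64) = 64 * (1 - 1/2) = 32.

32


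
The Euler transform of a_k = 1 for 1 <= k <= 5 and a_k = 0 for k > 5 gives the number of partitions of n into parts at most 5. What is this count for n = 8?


Partitions of 8 into parts at most 5:
Using generating function (1-x)^(-1)(1-x^2)^(-1)...(1-x^5)^(-1),
the coefficient of x^8 = 18

18


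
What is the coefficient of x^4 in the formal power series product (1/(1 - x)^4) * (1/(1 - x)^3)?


Combine the factors: (1/(1 - x)^4) * (1/(1 - x)^3) = 1/(1 - x)^7.
Then use 1/(1 - x)^r = sum_{k>=0} C(k + r - 1, r - 1) x^k with r = 7 and k = 4:
C(10, 6) = 210.

210


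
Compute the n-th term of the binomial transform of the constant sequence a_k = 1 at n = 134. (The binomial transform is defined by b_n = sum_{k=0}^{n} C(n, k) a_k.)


With a_k = 1 for all k, b_n = sum_{k=0}^{n} C(n, k) = 2^n by the binomial theorem.
For n = 134: 2^134 = 21778071482940061661655974875633165533184.

21778071482940061661655974875633165533184


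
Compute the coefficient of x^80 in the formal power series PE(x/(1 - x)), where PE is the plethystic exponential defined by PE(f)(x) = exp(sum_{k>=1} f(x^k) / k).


For f(x) = x/(1 - x) we have
sum_{k>=1} f(x^k) / k = sum_{k>=1} (1/k) * x^k / (1 - x^k) = sum_{k, m >= 1} x^(k m) / k,
which after exponentiating simplifies to
PE(x/(1 - x)) = prod_{k>=1} 1 / (1 - x^k).
This is the generating function for the partition function p(n), so the coefficient of x^80 is p(80).
Computing p(80) by dynamic programming over parts 1, 2, ..., 80: p(80) = 15796476.

15796476


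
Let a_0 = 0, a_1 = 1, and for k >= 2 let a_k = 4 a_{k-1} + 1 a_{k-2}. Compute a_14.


Iterating the recurrence forward:
a_0 = 0
a_1 = 1
a_2 = 4*1 + 1*0 = 4
a_3 = 4*4 + 1*1 = 17
a_4 = 4*17 + 1*4 = 72
a_5 = 4*72 + 1*17 = 305
a_6 = 4*305 + 1*72 = 1292
a_7 = 4*1292 + 1*305 = 5473
a_8 = 4*5473 + 1*1292 = 23184
a_9 = 4*23184 + 1*5473 = 98209
a_10 = 4*98209 + 1*23184 = 416020
a_11 = 4*416020 + 1*98209 = 1762289
a_12 = 4*1762289 + 1*416020 = 7465176
a_13 = 4*7465176 + 1*1762289 = 31622993
a_14 = 4*31622993 + 1*7465176 = 133957148
So a_14 = 133957148.

133957148


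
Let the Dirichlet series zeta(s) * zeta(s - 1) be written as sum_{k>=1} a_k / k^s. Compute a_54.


Convolution gives a_k = sum_{d | k} d * 1 = sum_{d | k} d = sigma(k), the sum of positive divisors of k.
For k = 54, the divisors are 1, 2, 3, 6, 9, 18, 27, 54, so
sigma(54) = 1 + 2 + 3 + 6 + 9 + 18 + 27 + 54 = 120.

120


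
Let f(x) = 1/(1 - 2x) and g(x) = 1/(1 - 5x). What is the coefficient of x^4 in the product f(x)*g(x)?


The coefficient of x^n in f*g is the Cauchy product: sum_{k=0}^{n} a^k * b^(n-k).
With a=2, b=5, n=4:
sum_{k=0}^{4} 2^k * 5^(4-k)
= 1031

1031


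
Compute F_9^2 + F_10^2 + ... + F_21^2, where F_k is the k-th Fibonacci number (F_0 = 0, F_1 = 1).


There is a standard identity sum_{k=0}^{N} F_k^2 = F_N * F_{N+1} (proved inductively from the telescoping relation F_k^2 = F_k F_{k+1} - F_{k-1} F_k). Then
sum_{k=9}^{21} F_k^2 = F_21 F_22 - F_8 F_9.
Computing: F_21 = 10946, F_22 = 17711, F_8 = 21, F_9 = 34.
Sum = 10946 * 17711 - 21 * 34 = 193863892.

193863892


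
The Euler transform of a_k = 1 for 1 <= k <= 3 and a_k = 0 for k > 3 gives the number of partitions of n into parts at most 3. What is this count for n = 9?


Partitions of 9 into parts at most 3:
Using generating function (1-x)^(-1)(1-x^2)^(-1)(1-x^3)^(-1),
the coefficient of x^9 = 12

12


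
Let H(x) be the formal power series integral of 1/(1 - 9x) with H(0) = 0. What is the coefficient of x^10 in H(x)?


1/(1 - 9x) = sum_{k>=0} 9^k x^k. Integrating termwise with H(0) = 0:
H(x) = sum_{k>=0} 9^k x^(k+1) / (k+1) = sum_{m>=1} 9^(m-1) x^m / m.
For m = 10: 9^9/10 = 387420489/10 = 387420489/10.

387420489/10


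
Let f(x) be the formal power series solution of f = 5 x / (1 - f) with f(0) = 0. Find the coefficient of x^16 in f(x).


Apply Lagrange inversion: f = 5 x * phi(f) with phi(t) = 1/(1 - t), so
[x^n] f = 5^n * (1/n) [t^(n-1)] phi(t)^n = 5^n * (1/n) [t^(n-1)] (1 - t)^(-n) = 5^n * (1/n) C(2n - 2, n - 1) = 5^n * C_{n-1}.
For n = 16: C_15 = C(30, 15) / 16 = 155117520/16 = 9694845.
With the 5^16 = 152587890625 factor, the coefficient is 152587890625 * 9694845 = 1479315948486328125.

1479315948486328125


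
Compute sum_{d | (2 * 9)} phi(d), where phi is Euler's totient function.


First, 2 * 9 = 18. One classical identity is sum_{d | n} phi(d) = n (each k in [1, n] has a unique gcd with n, and among the k's with gcd(k, n) = n/d there are phi(d) of them). So the sum equals 18. We also verify directly:
Divisors of 18: 1, 2, 3, 6, 9, 18.
phi values: 1, 1, 2, 2, 6, 6.
Sum = 18.

18


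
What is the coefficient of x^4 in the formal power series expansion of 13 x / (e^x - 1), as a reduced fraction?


The exponential generating function for Bernoulli numbers is
x / (e^x - 1) = sum_{k>=0} B_k x^k / k!.
So the coefficient of x^4 in 13 x / (e^x - 1) is 13 B_4 / 4!.
Computing: B_4 = -1/30, 4! = 24, giving
13 * -1/30 / 24 = -13/720.

-13/720


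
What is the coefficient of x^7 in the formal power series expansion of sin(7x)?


The Maclaurin series is sin(t) = sum_{k>=0} (-1)^k t^(2k+1) / (2k+1)!, so substituting t = 7x, only odd powers of x are nonzero, with coefficient of x^(2k+1) equal to (-1)^k 7^(2k+1) / (2k+1)!.
Write 7 = 2*3 + 1, giving the coefficient (-1)^3 * 7^7 / 7! = -823543/5040 = -117649/720.

-117649/720


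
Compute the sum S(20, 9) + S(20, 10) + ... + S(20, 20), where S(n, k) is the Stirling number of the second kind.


By definition, S(n, k) counts partitions of an n-set into exactly k nonempty blocks.
Computing row n = 20 for k = 9..20:
S(20, k): 12011282644725, 5917584964655, 1900842429486, 411016633391, 61068660380, 6302524580, 452329200, 22350954, 741285, 15675, 190, 1
Sum = 20308573294522.

20308573294522


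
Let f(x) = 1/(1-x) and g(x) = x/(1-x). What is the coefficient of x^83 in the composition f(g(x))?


First simplify the composition: f(g(x)) = 1/(1 - x/(1-x)) = (1-x)/((1-x) - x) = (1-x)/(1-2x).
Now extract the coefficient. Write (1-x)/(1-2x) = 1/(1-2x) - x/(1-2x).
The coefficient of x^n in 1/(1-2x) is 2^n, and in x/(1-2x) is 2^(n-1) (for n >= 1).
So the coefficient of x^83 is 2^83 - 2^82 = 9671406556917033397649408 - 4835703278458516698824704 = 4835703278458516698824704.

4835703278458516698824704


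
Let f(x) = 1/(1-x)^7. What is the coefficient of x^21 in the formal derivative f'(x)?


Differentiate: d/dx [ 1/(1-x)^r ] = r / (1-x)^(r+1).
Here r = 7, so f'(x) = 7 / (1-x)^8.
The expansion of 1/(1-x)^(r+1) has coefficient of x^n equal to C(n+r, r).
So the coefficient of x^21 in f'(x) is
7 * C(28, 7) = 7 * 1184040 = 8288280

8288280


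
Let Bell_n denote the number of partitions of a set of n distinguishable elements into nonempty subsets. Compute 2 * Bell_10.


Bell_10 can be computed from the Bell triangle or from Dobinski's identity Bell_n = (1/e) * sum_{k>=0} k^n / k!.
Computing Bell_10 = 115975.
Then 2 * 115975 = 231950.

231950


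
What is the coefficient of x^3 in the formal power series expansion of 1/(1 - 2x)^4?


The general identity 1/(1 - c x)^r = sum_{k>=0} c^k C(k + r - 1, r - 1) x^k follows by substituting y = c x into 1/(1 - y)^r = sum_{k>=0} C(k + r - 1, r - 1) y^k.
For c = 2, r = 4, k = 3:
2^3 * C(6, 3) = 8 * 20 = 160.

160


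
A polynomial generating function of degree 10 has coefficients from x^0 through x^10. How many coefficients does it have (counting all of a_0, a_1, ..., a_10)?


A polynomial of degree 10 takes the form a_0 + a_1 x + ... + a_10 x^10.
The number of coefficients is 10 + 1 = 11.

11


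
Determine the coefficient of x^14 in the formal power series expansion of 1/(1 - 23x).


The geometric series identity gives 1/(1 - c x) = sum_{k>=0} c^k x^k, so the coefficient of x^k is c^k.
Here c = 23 and k = 14.
Computing: 23^14 = 11592836324538749809

11592836324538749809


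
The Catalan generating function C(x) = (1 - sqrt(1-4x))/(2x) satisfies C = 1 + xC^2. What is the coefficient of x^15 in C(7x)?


Substituting x -> 7x scales the n-th coefficient by 7^n, so [x^15] C(7x) = 7^15 * C_15.
C_15 = C(2*15, 15)/(16) = 155117520/16 = 9694845.
So 7^15 * 9694845 = 4747561509943 * 9694845 = 46026872966863343835.

46026872966863343835


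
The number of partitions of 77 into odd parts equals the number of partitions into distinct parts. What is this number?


Computing partitions of 77 into odd parts (1, 3, 5, ...):
Using the generating function prod_{k>=0} 1/(1-x^(2k+1)),
the count is 58499

58499


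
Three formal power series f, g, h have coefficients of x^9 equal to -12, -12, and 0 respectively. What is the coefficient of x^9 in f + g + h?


Series addition is componentwise:
-12 + -12 + 0
= -24

-24


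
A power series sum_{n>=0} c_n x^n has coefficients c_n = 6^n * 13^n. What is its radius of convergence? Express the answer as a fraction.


By the root test (Cauchy-Hadamard), the radius is R = 1 / limsup_n |c_n|^(1/n).
Here |c_n|^(1/n) = (6^n * 13^n)^(1/n) = 6 * 13 = 78 for all n.
So R = 1/78 = 1/78.

1/78


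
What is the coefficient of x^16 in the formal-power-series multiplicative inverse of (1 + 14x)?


The inverse is 1/(1 + 14x). Apply the geometric identity 1/(1 - y) = sum_{k>=0} y^k with y = -14x:
1/(1 + 14x) = sum_{k>=0} (-14)^k x^k.
So the coefficient of x^16 is (-14)^16 = 2177953337809371136.

2177953337809371136


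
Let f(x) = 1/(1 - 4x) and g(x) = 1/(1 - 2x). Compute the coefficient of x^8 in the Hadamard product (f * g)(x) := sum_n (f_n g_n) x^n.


f has coefficients f_k = 4^k and g has coefficients g_k = 2^k, so the Hadamard product has coefficient (f*g)_k = 4^k * 2^k = 8^k.
For k = 8: 8^8 = 16777216.

16777216


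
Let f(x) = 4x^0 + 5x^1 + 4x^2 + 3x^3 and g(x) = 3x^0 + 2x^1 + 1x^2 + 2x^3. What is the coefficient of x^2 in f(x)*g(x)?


Cauchy product at x^2:
4*1 + 5*2 + 4*3
= 26

26


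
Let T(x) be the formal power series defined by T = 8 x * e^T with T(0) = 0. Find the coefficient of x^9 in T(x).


Apply the Lagrange inversion formula: if T = 8 x * phi(T) with phi(t) = e^t, then
[x^n] T = 8^n * (1/n) [t^(n-1)] phi(t)^n = 8^n * (1/n) [t^(n-1)] e^(n t) = 8^n * (1/n) * n^(n-1) / (n-1)! = 8^n * n^(n-1) / n!.
When c = 1 this is the Cayley count of rooted labeled trees on n vertices, divided by n!.
For n = 9: 8^9 * 9^8 / 9! = 134217728 * 43046721/362880 = 557256278016/35.

557256278016/35


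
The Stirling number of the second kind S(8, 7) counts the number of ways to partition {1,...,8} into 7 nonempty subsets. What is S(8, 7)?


Using the explicit formula S(n,k) = (1/k!) sum_{j=0}^{k} (-1)^(k-j) C(k,j) j^n:
S(8, 7) = 28
Equivalently, S(n,k) is n! times the coefficient of x^n in the EGF (e^x - 1)^k / k!.

28


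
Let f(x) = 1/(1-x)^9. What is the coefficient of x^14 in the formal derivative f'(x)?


Differentiate: d/dx [ 1/(1-x)^r ] = r / (1-x)^(r+1).
Here r = 9, so f'(x) = 9 / (1-x)^10.
The expansion of 1/(1-x)^(r+1) has coefficient of x^n equal to C(n+r, r).
So the coefficient of x^14 in f'(x) is
9 * C(23, 9) = 9 * 817190 = 7354710

7354710


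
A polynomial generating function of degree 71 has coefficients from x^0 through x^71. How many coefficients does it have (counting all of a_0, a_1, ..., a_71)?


A polynomial of degree 71 takes the form a_0 + a_1 x + ... + a_71 x^71.
The number of coefficients is 71 + 1 = 72.

72


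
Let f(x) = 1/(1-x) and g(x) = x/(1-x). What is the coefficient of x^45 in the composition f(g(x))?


First simplify the composition: f(g(x)) = 1/(1 - x/(1-x)) = (1-x)/((1-x) - x) = (1-x)/(1-2x).
Now extract the coefficient. Write (1-x)/(1-2x) = 1/(1-2x) - x/(1-2x).
The coefficient of x^n in 1/(1-2x) is 2^n, and in x/(1-2x) is 2^(n-1) (for n >= 1).
So the coefficient of x^45 is 2^45 - 2^44 = 35184372088832 - 17592186044416 = 17592186044416.

17592186044416


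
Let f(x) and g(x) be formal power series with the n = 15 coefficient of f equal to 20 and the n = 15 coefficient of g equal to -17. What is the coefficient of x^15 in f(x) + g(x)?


Addition of formal power series is termwise.
The coefficient of x^15 in f + g = 20 + -17
= 3

3


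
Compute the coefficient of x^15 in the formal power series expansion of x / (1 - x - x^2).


Let f(x) = sum_{k>=0} a_k x^k. Multiplying f(x) * (1 - x - x^2) = x and matching coefficients gives a_0 = 0, a_1 = 1, and a_k = a_{k-1} + a_{k-2} for k >= 2. These are the Fibonacci numbers F_k.
Iterating from F_0 = 0, F_1 = 1:
F_0=0, F_1=1, F_2=1, F_3=2, F_4=3, F_5=5, F_6=8, F_7=13, F_8=21, F_9=34, ...
F_15 = 610.

610


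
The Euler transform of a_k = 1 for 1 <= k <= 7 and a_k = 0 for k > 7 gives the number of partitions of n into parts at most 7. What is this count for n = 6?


Partitions of 6 into parts at most 7:
Using generating function (1-x)^(-1)(1-x^2)^(-1)...(1-x^7)^(-1),
the coefficient of x^6 = 11

11


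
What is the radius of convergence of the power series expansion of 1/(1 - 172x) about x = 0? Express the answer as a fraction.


Expanding 1/(1 - 172x) = sum_{k>=0} 172^k x^k, the series converges when |172x| < 1, i.e., |x| < 1/172.
So the radius of convergence is 1/172 = 1/172.

1/172


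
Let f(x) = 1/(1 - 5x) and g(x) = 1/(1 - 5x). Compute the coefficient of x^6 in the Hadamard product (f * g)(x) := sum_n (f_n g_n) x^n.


f has coefficients f_k = 5^k and g has coefficients g_k = 5^k, so the Hadamard product has coefficient (f*g)_k = 5^k * 5^k = 25^k.
For k = 6: 25^6 = 244140625.

244140625


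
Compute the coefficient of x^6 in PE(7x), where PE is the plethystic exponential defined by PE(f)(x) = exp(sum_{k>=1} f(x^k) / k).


With f(x) = 7x, the exponent is sum_{k>=1} 7 x^k / k = 7 * (-ln(1 - x)). Exponentiating:
PE(7x) = exp(-7 ln(1 - x)) = 1/(1 - x)^7.
By the negative binomial expansion, [x^n] 1/(1 - x)^7 = C(n + 6, 6).
For n = 6: C(12, 6) = 924.

924


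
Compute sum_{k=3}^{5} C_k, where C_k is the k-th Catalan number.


C_3 through C_5: 5, 14, 42
Sum = 5 + 14 + 42
= 61

61


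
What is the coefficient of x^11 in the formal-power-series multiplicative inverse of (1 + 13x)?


The inverse is 1/(1 + 13x). Apply the geometric identity 1/(1 - y) = sum_{k>=0} y^k with y = -13x:
1/(1 + 13x) = sum_{k>=0} (-13)^k x^k.
So the coefficient of x^11 is (-13)^11 = -1792160394037.

-1792160394037


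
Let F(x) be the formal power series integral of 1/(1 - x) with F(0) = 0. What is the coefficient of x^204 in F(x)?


1/(1 - x) = sum_{k>=0} x^k. Integrating termwise and using F(0) = 0 gives
F(x) = sum_{k>=0} x^(k+1) / (k+1) = sum_{m>=1} x^m / m = -ln(1 - x).
So the coefficient of x^204 is 1/204 = 1/204.

1/204


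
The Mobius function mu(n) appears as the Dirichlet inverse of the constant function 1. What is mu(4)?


4 has a squared prime factor, so mu(4) = 0.
Factorization reveals a repeated prime.

0


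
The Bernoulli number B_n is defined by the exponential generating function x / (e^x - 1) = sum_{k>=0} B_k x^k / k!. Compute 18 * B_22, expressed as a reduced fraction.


Bernoulli numbers can also be computed recursively via B_0 = 1 and sum_{j=0}^{m} C(m+1, j) B_j = 0 for m >= 1. Odd-index Bernoulli numbers vanish for k >= 3.
Computing B_22 = 854513/138, so 18 * B_22 = 18 * 854513/138 = 2563539/23.

2563539/23


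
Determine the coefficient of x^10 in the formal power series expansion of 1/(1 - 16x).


The geometric series identity gives 1/(1 - c x) = sum_{k>=0} c^k x^k, so the coefficient of x^k is c^k.
Here c = 16 and k = 10.
Computing: 16^10 = 1099511627776

1099511627776


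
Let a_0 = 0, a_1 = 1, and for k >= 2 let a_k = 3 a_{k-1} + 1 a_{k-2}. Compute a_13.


Iterating the recurrence forward:
a_0 = 0
a_1 = 1
a_2 = 3*1 + 1*0 = 3
a_3 = 3*3 + 1*1 = 10
a_4 = 3*10 + 1*3 = 33
a_5 = 3*33 + 1*10 = 109
a_6 = 3*109 + 1*33 = 360
a_7 = 3*360 + 1*109 = 1189
a_8 = 3*1189 + 1*360 = 3927
a_9 = 3*3927 + 1*1189 = 12970
a_10 = 3*12970 + 1*3927 = 42837
a_11 = 3*42837 + 1*12970 = 141481
a_12 = 3*141481 + 1*42837 = 467280
a_13 = 3*467280 + 1*141481 = 1543321
So a_13 = 1543321.

1543321


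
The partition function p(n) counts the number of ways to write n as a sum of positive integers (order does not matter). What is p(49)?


Using the generating function prod_{k>=1} 1/(1-x^k), we compute p(49).
By dynamic programming over parts 1 through 49:
p(49) = 173525

173525


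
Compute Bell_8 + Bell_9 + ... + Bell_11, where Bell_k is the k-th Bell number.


Recall Bell_k counts set partitions of a k-set (with Bell_0 = 1 by convention).
Bell_8 through Bell_11: 4140, 21147, 115975, 678570
Sum = 4140 + 21147 + 115975 + 678570 = 819832.

819832


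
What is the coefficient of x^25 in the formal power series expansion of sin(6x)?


The Maclaurin series is sin(t) = sum_{k>=0} (-1)^k t^(2k+1) / (2k+1)!, so substituting t = 6x, only odd powers of x are nonzero, with coefficient of x^(2k+1) equal to (-1)^k 6^(2k+1) / (2k+1)!.
Write 25 = 2*12 + 1, giving the coefficient (-1)^12 * 6^25 / 25! = 28430288029929701376/15511210043330985984000000 = 114791256/62628675484375.

114791256/62628675484375


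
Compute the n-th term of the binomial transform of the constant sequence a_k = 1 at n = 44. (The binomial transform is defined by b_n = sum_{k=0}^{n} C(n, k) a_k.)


With a_k = 1 for all k, b_n = sum_{k=0}^{n} C(n, k) = 2^n by the binomial theorem.
For n = 44: 2^44 = 17592186044416.

17592186044416


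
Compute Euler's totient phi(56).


phi(n) counts integers in [1, n] coprime to n. Using the multiplicative formula phi(n) = n * prod_{p | n} (1 - 1/p):
56 = 2^3 * 7, so
phi(56) = 56 * (1 - 1/2) * (1 - 1/7) = 24.

24


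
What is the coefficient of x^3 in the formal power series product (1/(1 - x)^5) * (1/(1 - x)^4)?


Combine the factors: (1/(1 - x)^5) * (1/(1 - x)^4) = 1/(1 - x)^9.
Then use 1/(1 - x)^r = sum_{k>=0} C(k + r - 1, r - 1) x^k with r = 9 and k = 3:
C(11, 8) = 165.

165


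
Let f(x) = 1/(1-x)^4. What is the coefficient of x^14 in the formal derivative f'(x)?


Differentiate: d/dx [ 1/(1-x)^r ] = r / (1-x)^(r+1).
Here r = 4, so f'(x) = 4 / (1-x)^5.
The expansion of 1/(1-x)^(r+1) has coefficient of x^n equal to C(n+r, r).
So the coefficient of x^14 in f'(x) is
4 * C(18, 4) = 4 * 3060 = 12240

12240


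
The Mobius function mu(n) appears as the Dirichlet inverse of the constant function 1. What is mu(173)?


173 = 173 (all distinct primes).
mu(173) = (-1)^1 = -1

-1


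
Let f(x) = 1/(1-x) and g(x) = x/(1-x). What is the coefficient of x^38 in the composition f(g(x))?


First simplify the composition: f(g(x)) = 1/(1 - x/(1-x)) = (1-x)/((1-x) - x) = (1-x)/(1-2x).
Now extract the coefficient. Write (1-x)/(1-2x) = 1/(1-2x) - x/(1-2x).
The coefficient of x^n in 1/(1-2x) is 2^n, and in x/(1-2x) is 2^(n-1) (for n >= 1).
So the coefficient of x^38 is 2^38 - 2^37 = 274877906944 - 137438953472 = 137438953472.

137438953472


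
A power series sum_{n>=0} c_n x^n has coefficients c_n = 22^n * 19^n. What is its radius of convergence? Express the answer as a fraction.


By the root test (Cauchy-Hadamard), the radius is R = 1 / limsup_n |c_n|^(1/n).
Here |c_n|^(1/n) = (22^n * 19^n)^(1/n) = 22 * 19 = 418 for all n.
So R = 1/418 = 1/418.

1/418


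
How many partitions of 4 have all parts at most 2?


Using the generating function (1-x)^(-1)(1-x^2)^(-1),
the coefficient of x^4 counts these restricted partitions.
Result = 3

3


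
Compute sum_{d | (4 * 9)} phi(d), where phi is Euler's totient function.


First, 4 * 9 = 36. One classical identity is sum_{d | n} phi(d) = n (each k in [1, n] has a unique gcd with n, and among the k's with gcd(k, n) = n/d there are phi(d) of them). So the sum equals 36. We also verify directly:
Divisors of 36: 1, 2, 3, 4, 6, 9, 12, 18, 36.
phi values: 1, 1, 2, 2, 2, 6, 4, 6, 12.
Sum = 36.

36


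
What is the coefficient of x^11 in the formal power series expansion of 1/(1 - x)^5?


The expansion 1/(1 - x)^r = sum_{k>=0} C(k + r - 1, r - 1) x^k follows from the multiset / negative-binomial theorem (or from repeated differentiation of the geometric series).
For r = 5 and k = 11:
C(15, 4) = 1307674368000 / (24 * 39916800) = 1365.

1365


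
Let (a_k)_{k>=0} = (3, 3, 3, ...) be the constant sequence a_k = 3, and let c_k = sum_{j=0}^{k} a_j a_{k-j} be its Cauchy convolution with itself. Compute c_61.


Since a_j = 3 for all j >= 0, the convolution sum becomes
c_k = sum_{j=0}^{k} 3 * 3 = 9 * (k + 1).
Equivalently, the generating function of (a_k) is 3/(1 - x) and its square is 9/(1 - x)^2 = sum_{k>=0} 9(k + 1) x^k.
For k = 61: 9 * 62 = 558.

558


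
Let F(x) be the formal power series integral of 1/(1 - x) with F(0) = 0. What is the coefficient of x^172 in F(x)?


1/(1 - x) = sum_{k>=0} x^k. Integrating termwise and using F(0) = 0 gives
F(x) = sum_{k>=0} x^(k+1) / (k+1) = sum_{m>=1} x^m / m = -ln(1 - x).
So the coefficient of x^172 is 1/172 = 1/172.

1/172


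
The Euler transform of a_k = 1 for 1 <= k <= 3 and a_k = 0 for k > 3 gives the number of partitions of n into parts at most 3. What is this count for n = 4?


Partitions of 4 into parts at most 3:
Using generating function (1-x)^(-1)(1-x^2)^(-1)(1-x^3)^(-1),
the coefficient of x^4 = 4

4


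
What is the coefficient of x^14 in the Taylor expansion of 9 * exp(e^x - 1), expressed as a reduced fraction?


exp(e^x - 1) = sum_{k>=0} Bell_k x^k / k!, where Bell_k is the k-th Bell number.
So the coefficient of x^14 is 9 * Bell_14 / 14!.
Computing: Bell_14 = 190899322 and 14! = 87178291200, giving
9 * 190899322/87178291200 = 95449661/4843238400.

95449661/4843238400


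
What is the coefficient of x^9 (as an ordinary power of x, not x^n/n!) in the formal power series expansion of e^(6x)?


The exponential series is e^y = sum_{k>=0} y^k / k!. Substituting y = 6x gives
e^(6x) = sum_{k>=0} 6^k x^k / k!.
So the coefficient of x^n is a^n/n! with a = 6, n = 9:
6^9 / 9! = 10077696/362880 = 972/35

972/35


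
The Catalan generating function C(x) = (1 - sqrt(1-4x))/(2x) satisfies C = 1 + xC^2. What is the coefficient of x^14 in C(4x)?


Substituting x -> 4x scales the n-th coefficient by 4^n, so [x^14] C(4x) = 4^14 * C_14.
C_14 = C(2*14, 14)/(15) = 40116600/15 = 2674440.
So 4^14 * 2674440 = 268435456 * 2674440 = 717914520944640.

717914520944640


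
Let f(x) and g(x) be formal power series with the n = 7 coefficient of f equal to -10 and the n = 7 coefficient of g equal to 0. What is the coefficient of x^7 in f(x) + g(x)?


Addition of formal power series is termwise.
The coefficient of x^7 in f + g = -10 + 0
= -10

-10


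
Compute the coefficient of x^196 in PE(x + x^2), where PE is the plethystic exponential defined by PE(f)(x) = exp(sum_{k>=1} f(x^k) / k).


With f(x) = x + x^2, the exponent is sum_{k>=1} (x^k + x^(2k)) / k = -ln(1 - x) - ln(1 - x^2). Exponentiating:
PE(x + x^2) = 1 / ((1 - x)(1 - x^2)).
This is the generating function for partitions of n into parts of size 1 or 2. The number of 2's can be any j in 0..98, and the rest are 1's, so
[x^196] = floor(196/2) + 1 = 99.

99


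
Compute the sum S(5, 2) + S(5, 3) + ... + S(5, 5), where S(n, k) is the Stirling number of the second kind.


By definition, S(n, k) counts partitions of an n-set into exactly k nonempty blocks.
Computing row n = 5 for k = 2..5:
S(5, k): 15, 25, 10, 1
Sum = 51.

51


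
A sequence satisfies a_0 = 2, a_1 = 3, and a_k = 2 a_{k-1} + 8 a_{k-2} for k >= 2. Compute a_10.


The characteristic equation is t^2 - 2 t - 8 = 0, with roots r_1 = 4 and r_2 = -2 (so c_1 = r_1 + r_2, c_2 = -r_1 r_2 as required).
One can use the closed form a_n = A r_1^n + B r_2^n, but direct iteration is more reliable:
a_0 = 2, a_1 = 3, a_2 = 22, a_3 = 68, a_4 = 312, a_5 = 1168, a_6 = 4832, a_7 = 19008, a_8 = 76672, a_9 = 305408, a_10 = 1224192.
So a_10 = 1224192.

1224192


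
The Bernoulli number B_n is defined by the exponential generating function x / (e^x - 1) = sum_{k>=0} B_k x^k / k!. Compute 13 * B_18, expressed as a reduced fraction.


Bernoulli numbers can also be computed recursively via B_0 = 1 and sum_{j=0}^{m} C(m+1, j) B_j = 0 for m >= 1. Odd-index Bernoulli numbers vanish for k >= 3.
Computing B_18 = 43867/798, so 13 * B_18 = 13 * 43867/798 = 570271/798.

570271/798


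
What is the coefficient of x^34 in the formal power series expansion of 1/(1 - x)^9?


The negative binomial / multiset identity is
1/(1 - x)^r = sum_{k>=0} C(k + r - 1, r - 1) x^k.
Here r = 9 and k = 34, so the coefficient is
C(34 + 8, 8) = C(42, 8)
= 118030185

118030185


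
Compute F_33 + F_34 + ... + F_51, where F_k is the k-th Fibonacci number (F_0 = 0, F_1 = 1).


Use the identity sum_{k=0}^{N} F_k = F_{N+2} - 1 (which follows from F_{k+2} - F_{k+1} = F_k). Then
sum_{k=33}^{51} F_k = (F_{53} - 1) - (F_{34} - 1) = F_{53} - F_{34}.
Computing: F_{53} = 53316291173, F_{34} = 5702887, so
Sum = 53316291173 - 5702887 = 53310588286.

53310588286


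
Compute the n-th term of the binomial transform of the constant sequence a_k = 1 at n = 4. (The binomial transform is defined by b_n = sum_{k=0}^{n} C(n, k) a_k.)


With a_k = 1 for all k, b_n = sum_{k=0}^{n} C(n, k) = 2^n by the binomial theorem.
For n = 4: 2^4 = 16.

16


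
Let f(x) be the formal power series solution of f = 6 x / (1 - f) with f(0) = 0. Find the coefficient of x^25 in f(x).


Apply Lagrange inversion: f = 6 x * phi(f) with phi(t) = 1/(1 - t), so
[x^n] f = 6^n * (1/n) [t^(n-1)] phi(t)^n = 6^n * (1/n) [t^(n-1)] (1 - t)^(-n) = 6^n * (1/n) C(2n - 2, n - 1) = 6^n * C_{n-1}.
For n = 25: C_24 = C(48, 24) / 25 = 32247603683100/25 = 1289904147324.
With the 6^25 = 28430288029929701376 factor, the coefficient is 28430288029929701376 * 1289904147324 = 36672346439422195245071229517824.

36672346439422195245071229517824


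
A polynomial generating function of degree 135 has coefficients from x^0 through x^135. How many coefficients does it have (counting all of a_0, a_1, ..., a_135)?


A polynomial of degree 135 takes the form a_0 + a_1 x + ... + a_135 x^135.
The number of coefficients is 135 + 1 = 136.

136


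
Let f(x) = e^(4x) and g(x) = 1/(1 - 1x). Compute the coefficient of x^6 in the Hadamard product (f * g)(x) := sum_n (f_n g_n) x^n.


Expanding: f_k = 4^k/k! (from e^(4x)) and g_k = 1^k (from 1/(1 - 1x)). So the Hadamard coefficient (f * g)_k = 4^k 1^k / k! = (4)^k / k!.
For k = 6: 4^6/6! = 4096/720 = 256/45.

256/45


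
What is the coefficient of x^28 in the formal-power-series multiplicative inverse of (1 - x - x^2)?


Let the inverse be f(x) = sum_{k>=0} a_k x^k. From f(x) * (1 - x - x^2) = 1 and matching coefficients:
 x^0: a_0 = 1.
 x^1: a_1 - a_0 = 0, so a_1 = 1.
 x^k (k >= 2): a_k - a_{k-1} - a_{k-2} = 0, i.e. a_k = a_{k-1} + a_{k-2}.
This is the Fibonacci-type recurrence shifted so that a_0 = a_1 = 1.
Iterating: a_0=1, a_1=1, a_2=2, a_3=3, a_4=5, a_5=8, a_6=13, a_7=21, a_8=34, a_9=55, ...
a_28 = 514229.

514229


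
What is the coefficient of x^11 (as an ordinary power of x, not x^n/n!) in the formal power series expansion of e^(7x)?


The exponential series is e^y = sum_{k>=0} y^k / k!. Substituting y = 7x gives
e^(7x) = sum_{k>=0} 7^k x^k / k!.
So the coefficient of x^n is a^n/n! with a = 7, n = 11:
7^11 / 11! = 1977326743/39916800 = 282475249/5702400

282475249/5702400


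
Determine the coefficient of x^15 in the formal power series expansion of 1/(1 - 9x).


The geometric series identity gives 1/(1 - c x) = sum_{k>=0} c^k x^k, so the coefficient of x^k is c^k.
Here c = 9 and k = 15.
Computing: 9^15 = 205891132094649

205891132094649


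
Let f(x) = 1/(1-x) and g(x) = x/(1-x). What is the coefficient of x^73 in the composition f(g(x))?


First simplify the composition: f(g(x)) = 1/(1 - x/(1-x)) = (1-x)/((1-x) - x) = (1-x)/(1-2x).
Now extract the coefficient. Write (1-x)/(1-2x) = 1/(1-2x) - x/(1-2x).
The coefficient of x^n in 1/(1-2x) is 2^n, and in x/(1-2x) is 2^(n-1) (for n >= 1).
So the coefficient of x^73 is 2^73 - 2^72 = 9444732965739290427392 - 4722366482869645213696 = 4722366482869645213696.

4722366482869645213696


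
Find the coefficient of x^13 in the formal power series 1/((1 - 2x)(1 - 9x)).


By partial fractions or Cauchy convolution:
The coefficient equals sum_{k=0}^{13} 2^k * 9^(13-k).
= 3268113205511

3268113205511


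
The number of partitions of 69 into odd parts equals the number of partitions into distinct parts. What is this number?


Computing partitions of 69 into odd parts (1, 3, 5, ...):
Using the generating function prod_{k>=0} 1/(1-x^(2k+1)),
the count is 27130

27130


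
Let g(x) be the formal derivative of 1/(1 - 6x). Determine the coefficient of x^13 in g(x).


Differentiate termwise: d/dx sum_{k>=0} 6^k x^k = sum_{k>=1} k 6^k x^(k-1) = sum_{j>=0} (j+1) 6^(j+1) x^j.
Equivalently, d/dx [1/(1 - 6x)] = 6/(1 - 6x)^2.
For j = 13: 14 * 6^14 = 14 * 78364164096 = 1097098297344.

1097098297344


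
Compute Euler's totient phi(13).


phi(n) counts integers in [1, n] coprime to n. Using the multiplicative formula phi(n) = n * prod_{p | n} (1 - 1/p):
13 = 13, so
phi(13) = 13 * (1 - 1/13) = 12.

12


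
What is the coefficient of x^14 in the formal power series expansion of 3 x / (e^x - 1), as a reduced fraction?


The exponential generating function for Bernoulli numbers is
x / (e^x - 1) = sum_{k>=0} B_k x^k / k!.
So the coefficient of x^14 in 3 x / (e^x - 1) is 3 B_14 / 14!.
Computing: B_14 = 7/6, 14! = 87178291200, giving
3 * 7/6 / 87178291200 = 1/24908083200.

1/24908083200


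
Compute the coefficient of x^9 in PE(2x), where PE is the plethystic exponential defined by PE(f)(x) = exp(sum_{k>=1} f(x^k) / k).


With f(x) = 2x, the exponent is sum_{k>=1} 2 x^k / k = 2 * (-ln(1 - x)). Exponentiating:
PE(2x) = exp(-2 ln(1 - x)) = 1/(1 - x)^2.
By the negative binomial expansion, [x^n] 1/(1 - x)^2 = C(n + 1, 1).
For n = 9: C(10, 1) = 10.

10


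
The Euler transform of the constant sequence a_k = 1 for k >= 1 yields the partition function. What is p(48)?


The Euler transform converts the sequence a_k = 1 into the number of integer partitions.
Using the recurrence or dynamic programming:
p(48) = 147273

147273


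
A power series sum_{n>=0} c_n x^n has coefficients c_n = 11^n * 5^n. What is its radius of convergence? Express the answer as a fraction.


By the root test (Cauchy-Hadamard), the radius is R = 1 / limsup_n |c_n|^(1/n).
Here |c_n|^(1/n) = (11^n * 5^n)^(1/n) = 11 * 5 = 55 for all n.
So R = 1/55 = 1/55.

1/55


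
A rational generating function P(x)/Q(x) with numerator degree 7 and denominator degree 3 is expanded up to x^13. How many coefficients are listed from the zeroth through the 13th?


Expanding up to x^13 gives the coefficients for x^0, x^1, ..., x^13.
That is 13 + 1 = 14 coefficients in total.

14


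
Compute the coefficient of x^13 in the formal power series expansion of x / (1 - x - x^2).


Let f(x) = sum_{k>=0} a_k x^k. Multiplying f(x) * (1 - x - x^2) = x and matching coefficients gives a_0 = 0, a_1 = 1, and a_k = a_{k-1} + a_{k-2} for k >= 2. These are the Fibonacci numbers F_k.
Iterating from F_0 = 0, F_1 = 1:
F_0=0, F_1=1, F_2=1, F_3=2, F_4=3, F_5=5, F_6=8, F_7=13, F_8=21, F_9=34, ...
F_13 = 233.

233


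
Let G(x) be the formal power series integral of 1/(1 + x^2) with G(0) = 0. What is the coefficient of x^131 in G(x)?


1/(1 + x^2) = sum_{j>=0} (-1)^j x^(2j). Integrating termwise with G(0) = 0:
G(x) = sum_{j>=0} (-1)^j x^(2j+1) / (2j+1) = arctan(x).
Only odd powers are nonzero. For x^131 write 131 = 2*65 + 1, giving
(-1)^65 / 131 = -1/131 = -1/131.

-1/131


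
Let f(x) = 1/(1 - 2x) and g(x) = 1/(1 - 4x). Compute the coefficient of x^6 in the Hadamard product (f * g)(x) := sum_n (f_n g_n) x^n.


f has coefficients f_k = 2^k and g has coefficients g_k = 4^k, so the Hadamard product has coefficient (f*g)_k = 2^k * 4^k = 8^k.
For k = 6: 8^6 = 262144.

262144


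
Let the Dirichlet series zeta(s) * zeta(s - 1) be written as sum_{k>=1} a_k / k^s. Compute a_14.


Convolution gives a_k = sum_{d | k} d * 1 = sum_{d | k} d = sigma(k), the sum of positive divisors of k.
For k = 14, the divisors are 1, 2, 7, 14, so
sigma(14) = 1 + 2 + 7 + 14 = 24.

24


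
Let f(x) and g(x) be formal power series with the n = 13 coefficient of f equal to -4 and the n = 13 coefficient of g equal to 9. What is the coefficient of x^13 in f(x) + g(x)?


Addition of formal power series is termwise.
The coefficient of x^13 in f + g = -4 + 9
= 5

5


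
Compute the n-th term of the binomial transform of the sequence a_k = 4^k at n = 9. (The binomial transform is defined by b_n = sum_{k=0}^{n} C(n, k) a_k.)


With a_k = 4^k, b_n = sum_{k=0}^{n} C(n, k) 4^k = (1 + 4)^n by the binomial theorem.
For n = 9: (1 + 4)^9 = 5^9 = 1953125.

1953125


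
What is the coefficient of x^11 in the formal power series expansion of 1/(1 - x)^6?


The expansion 1/(1 - x)^r = sum_{k>=0} C(k + r - 1, r - 1) x^k follows from the multiset / negative-binomial theorem (or from repeated differentiation of the geometric series).
For r = 6 and k = 11:
C(16, 5) = 20922789888000 / (120 * 39916800) = 4368.

4368


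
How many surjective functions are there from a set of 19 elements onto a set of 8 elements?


By inclusion-exclusion on which target elements are missed, the number of surjections from an n-set onto a k-set is
surj(n, k) = sum_{j=0}^{k} (-1)^j C(k, j) (k - j)^n.
Equivalently surj(n, k) = k! * S(n, k), where S(n, k) is the Stirling number of the second kind.
For n = 19, k = 8:
S(19, 8) = 1709751003480, so
surj = 8! * 1709751003480 = 40320 * 1709751003480 = 68937160460313600.

68937160460313600


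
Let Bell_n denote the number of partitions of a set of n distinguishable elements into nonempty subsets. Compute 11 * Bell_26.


Bell_26 can be computed from the Bell triangle or from Dobinski's identity Bell_n = (1/e) * sum_{k>=0} k^n / k!.
Computing Bell_26 = 49631246523618756274.
Then 11 * 49631246523618756274 = 545943711759806319014.

545943711759806319014


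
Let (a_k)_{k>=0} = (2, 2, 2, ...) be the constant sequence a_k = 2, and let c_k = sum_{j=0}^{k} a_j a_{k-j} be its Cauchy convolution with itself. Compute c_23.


Since a_j = 2 for all j >= 0, the convolution sum becomes
c_k = sum_{j=0}^{k} 2 * 2 = 4 * (k + 1).
Equivalently, the generating function of (a_k) is 2/(1 - x) and its square is 4/(1 - x)^2 = sum_{k>=0} 4(k + 1) x^k.
For k = 23: 4 * 24 = 96.

96


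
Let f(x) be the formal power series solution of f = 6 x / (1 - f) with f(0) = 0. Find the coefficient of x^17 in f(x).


Apply Lagrange inversion: f = 6 x * phi(f) with phi(t) = 1/(1 - t), so
[x^n] f = 6^n * (1/n) [t^(n-1)] phi(t)^n = 6^n * (1/n) [t^(n-1)] (1 - t)^(-n) = 6^n * (1/n) C(2n - 2, n - 1) = 6^n * C_{n-1}.
For n = 17: C_16 = C(32, 16) / 17 = 601080390/17 = 35357670.
With the 6^17 = 16926659444736 factor, the coefficient is 16926659444736 * 35357670 = 598487238849358725120.

598487238849358725120


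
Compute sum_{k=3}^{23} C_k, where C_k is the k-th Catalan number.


C_3 through C_23: 5, 14, 42, 132, 429, 1430, 4862, 16796, 58786, 208012, 742900, 2674440, 9694845, 35357670, 129644790, 477638700, 1767263190, 6564120420, 24466267020, 91482563640, 343059613650
Sum = 5 + 14 + 42 + 132 + 429 + 1430 + 4862 + 16796 + 58786 + 208012 + 742900 + 2674440 + 9694845 + 35357670 + 129644790 + 477638700 + 1767263190 + 6564120420 + 24466267020 + 91482563640 + 343059613650
= 467995871773

467995871773


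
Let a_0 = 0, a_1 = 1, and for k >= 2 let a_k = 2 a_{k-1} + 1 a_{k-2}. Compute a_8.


Iterating the recurrence forward:
a_0 = 0
a_1 = 1
a_2 = 2*1 + 1*0 = 2
a_3 = 2*2 + 1*1 = 5
a_4 = 2*5 + 1*2 = 12
a_5 = 2*12 + 1*5 = 29
a_6 = 2*29 + 1*12 = 70
a_7 = 2*70 + 1*29 = 169
a_8 = 2*169 + 1*70 = 408
So a_8 = 408.

408


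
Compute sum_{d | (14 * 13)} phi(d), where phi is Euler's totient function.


First, 14 * 13 = 182. One classical identity is sum_{d | n} phi(d) = n (each k in [1, n] has a unique gcd with n, and among the k's with gcd(k, n) = n/d there are phi(d) of them). So the sum equals 182. We also verify directly:
Divisors of 182: 1, 2, 7, 13, 14, 26, 91, 182.
phi values: 1, 1, 6, 12, 6, 12, 72, 72.
Sum = 182.

182


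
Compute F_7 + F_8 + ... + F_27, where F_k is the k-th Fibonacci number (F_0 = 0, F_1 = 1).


Use the identity sum_{k=0}^{N} F_k = F_{N+2} - 1 (which follows from F_{k+2} - F_{k+1} = F_k). Then
sum_{k=7}^{27} F_k = (F_{29} - 1) - (F_{8} - 1) = F_{29} - F_{8}.
Computing: F_{29} = 514229, F_{8} = 21, so
Sum = 514229 - 21 = 514208.

514208
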